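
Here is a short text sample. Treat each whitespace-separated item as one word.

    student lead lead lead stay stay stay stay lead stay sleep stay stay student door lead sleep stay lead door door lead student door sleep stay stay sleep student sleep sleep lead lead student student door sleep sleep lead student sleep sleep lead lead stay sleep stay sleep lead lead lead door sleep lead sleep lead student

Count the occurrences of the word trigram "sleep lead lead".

Scanning the 55 overlapping trigram windows for "sleep lead lead":
  position 31–33: sleep lead lead
  position 42–44: sleep lead lead
  position 48–50: sleep lead lead

3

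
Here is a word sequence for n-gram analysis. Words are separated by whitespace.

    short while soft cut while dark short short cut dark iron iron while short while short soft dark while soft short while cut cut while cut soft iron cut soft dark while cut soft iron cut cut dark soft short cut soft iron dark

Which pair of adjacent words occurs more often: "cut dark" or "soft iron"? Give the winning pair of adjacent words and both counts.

"soft iron" (3 vs 2)

"cut dark": 2 occurrences
"soft iron": 3 occurrences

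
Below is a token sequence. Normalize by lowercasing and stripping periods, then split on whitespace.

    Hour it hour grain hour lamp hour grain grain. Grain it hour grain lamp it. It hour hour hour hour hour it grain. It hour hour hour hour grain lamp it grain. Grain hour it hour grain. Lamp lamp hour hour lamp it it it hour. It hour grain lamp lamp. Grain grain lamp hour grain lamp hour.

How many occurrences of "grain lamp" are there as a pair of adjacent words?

6

Scanning the 57 overlapping bigram windows for "grain lamp":
  position 13–14: grain lamp
  position 29–30: grain lamp
  position 37–38: grain lamp
  position 49–50: grain lamp
  position 53–54: grain lamp
  position 56–57: grain lamp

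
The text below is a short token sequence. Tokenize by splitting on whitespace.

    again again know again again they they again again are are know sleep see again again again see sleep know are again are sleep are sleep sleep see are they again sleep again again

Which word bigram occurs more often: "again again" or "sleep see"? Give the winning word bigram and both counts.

"again again": 6 occurrences
"sleep see": 2 occurrences

"again again" (6 vs 2)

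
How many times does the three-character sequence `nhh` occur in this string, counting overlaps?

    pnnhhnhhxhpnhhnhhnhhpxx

Sliding a length-3 window over the 23 characters (21 positions):
  position 3–5: nhh
  position 6–8: nhh
  position 12–14: nhh
  position 15–17: nhh
  position 18–20: nhh

5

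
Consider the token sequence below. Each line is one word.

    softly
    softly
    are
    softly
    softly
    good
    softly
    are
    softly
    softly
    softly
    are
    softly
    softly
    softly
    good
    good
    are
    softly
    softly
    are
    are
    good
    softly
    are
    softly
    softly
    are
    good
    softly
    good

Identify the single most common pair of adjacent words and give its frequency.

"softly softly", 8 times

Bigram frequencies (highest first):
  softly softly: 8
  softly are: 6
  are softly: 5
  softly good: 3
  good softly: 3
  are good: 2
  … (3 more, each ≤ 1)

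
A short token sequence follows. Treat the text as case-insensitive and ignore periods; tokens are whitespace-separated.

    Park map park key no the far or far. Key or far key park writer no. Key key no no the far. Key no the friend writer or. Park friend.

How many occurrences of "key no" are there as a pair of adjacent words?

Scanning the 29 overlapping bigram windows for "key no":
  position 4–5: key no
  position 18–19: key no
  position 23–24: key no

3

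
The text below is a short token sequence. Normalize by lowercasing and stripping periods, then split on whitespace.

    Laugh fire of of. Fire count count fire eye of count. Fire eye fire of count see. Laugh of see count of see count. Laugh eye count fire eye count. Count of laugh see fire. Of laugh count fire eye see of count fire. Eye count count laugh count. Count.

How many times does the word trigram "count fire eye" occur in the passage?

Scanning the 48 overlapping trigram windows for "count fire eye":
  position 7–9: count fire eye
  position 11–13: count fire eye
  position 27–29: count fire eye
  position 38–40: count fire eye
  position 43–45: count fire eye

5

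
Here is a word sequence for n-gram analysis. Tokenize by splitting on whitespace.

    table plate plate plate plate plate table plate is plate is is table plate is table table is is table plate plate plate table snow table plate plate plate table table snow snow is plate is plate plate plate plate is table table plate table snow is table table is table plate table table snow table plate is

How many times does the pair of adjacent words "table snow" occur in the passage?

Scanning the 57 overlapping bigram windows for "table snow":
  position 24–25: table snow
  position 31–32: table snow
  position 45–46: table snow
  position 54–55: table snow

4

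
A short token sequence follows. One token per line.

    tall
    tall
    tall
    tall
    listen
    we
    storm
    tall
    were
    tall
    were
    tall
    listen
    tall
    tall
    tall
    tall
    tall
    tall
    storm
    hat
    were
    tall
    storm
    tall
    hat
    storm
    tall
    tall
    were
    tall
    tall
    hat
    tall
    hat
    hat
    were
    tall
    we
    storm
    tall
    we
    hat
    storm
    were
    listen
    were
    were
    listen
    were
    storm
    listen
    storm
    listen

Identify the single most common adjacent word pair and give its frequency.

Bigram frequencies (highest first):
  tall tall: 10
  were tall: 5
  storm tall: 4
  tall were: 3
  tall hat: 3
  tall listen: 2
  … (18 more, each ≤ 2)

"tall tall", 10 times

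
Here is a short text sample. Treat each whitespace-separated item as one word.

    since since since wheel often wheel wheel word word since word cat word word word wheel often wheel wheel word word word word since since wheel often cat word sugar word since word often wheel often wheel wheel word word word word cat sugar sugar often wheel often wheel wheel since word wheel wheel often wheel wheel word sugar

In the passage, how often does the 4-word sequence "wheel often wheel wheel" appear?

5

Scanning the 56 overlapping 4-gram windows for "wheel often wheel wheel":
  position 4–7: wheel often wheel wheel
  position 16–19: wheel often wheel wheel
  position 35–38: wheel often wheel wheel
  position 47–50: wheel often wheel wheel
  position 54–57: wheel often wheel wheel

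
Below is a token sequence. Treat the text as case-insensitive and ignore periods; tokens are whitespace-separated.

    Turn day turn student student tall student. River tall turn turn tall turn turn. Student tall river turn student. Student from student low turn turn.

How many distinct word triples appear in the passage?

21

25 tokens → 23 trigram windows in total.
Repeated trigrams (each contributes count−1 duplicates):
  tall turn turn: 2
  turn student student: 2
2 duplicate windows → 23 − 2 = 21 distinct.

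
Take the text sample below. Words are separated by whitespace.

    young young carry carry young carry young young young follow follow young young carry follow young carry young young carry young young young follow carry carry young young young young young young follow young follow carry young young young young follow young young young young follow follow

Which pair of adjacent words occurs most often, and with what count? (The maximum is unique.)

Bigram frequencies (highest first):
  young young: 18
  carry young: 6
  young follow: 6
  young carry: 5
  follow young: 4
  carry carry: 2
  … (3 more, each ≤ 2)

"young young", 18 times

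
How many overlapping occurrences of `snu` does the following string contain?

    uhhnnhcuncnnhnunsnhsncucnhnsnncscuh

0

Sliding a length-3 window over the 35 characters (33 positions):
  (no match at any position)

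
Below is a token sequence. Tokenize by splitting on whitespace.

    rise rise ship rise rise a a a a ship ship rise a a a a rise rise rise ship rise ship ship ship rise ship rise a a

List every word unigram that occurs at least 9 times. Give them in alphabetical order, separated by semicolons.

Unigram counts meeting the condition (at least 9 times):
  a: 10
  rise: 11

a; rise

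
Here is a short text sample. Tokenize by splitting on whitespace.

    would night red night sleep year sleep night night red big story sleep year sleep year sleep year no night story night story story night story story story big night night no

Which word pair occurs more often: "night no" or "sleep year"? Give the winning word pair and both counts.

"night no": 1 occurrence
"sleep year": 4 occurrences

"sleep year" (4 vs 1)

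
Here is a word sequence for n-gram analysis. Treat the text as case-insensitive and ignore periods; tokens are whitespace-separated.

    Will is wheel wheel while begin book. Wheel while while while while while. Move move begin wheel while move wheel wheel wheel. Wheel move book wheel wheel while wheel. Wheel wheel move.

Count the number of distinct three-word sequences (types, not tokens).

24

32 tokens → 30 trigram windows in total.
Repeated trigrams (each contributes count−1 duplicates):
  wheel wheel wheel: 3
  while while while: 3
  wheel wheel move: 2
  wheel wheel while: 2
6 duplicate windows → 30 − 6 = 24 distinct.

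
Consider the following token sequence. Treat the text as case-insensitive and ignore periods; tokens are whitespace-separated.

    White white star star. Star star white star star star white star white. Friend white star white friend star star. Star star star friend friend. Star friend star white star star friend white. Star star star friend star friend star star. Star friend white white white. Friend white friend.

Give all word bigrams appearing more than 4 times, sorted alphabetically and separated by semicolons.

friend star; star friend; star star; star white; white star

Bigram counts meeting the condition (more than 4 times):
  friend star: 5
  star friend: 6
  star star: 14
  star white: 5
  white star: 6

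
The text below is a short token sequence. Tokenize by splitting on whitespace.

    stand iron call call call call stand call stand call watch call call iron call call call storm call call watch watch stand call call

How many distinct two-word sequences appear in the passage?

25 tokens → 24 bigram windows in total.
Repeated bigrams (each contributes count−1 duplicates):
  call call: 8
  stand call: 3
  call stand: 2
  call watch: 2
  iron call: 2
12 duplicate windows → 24 − 12 = 12 distinct.

12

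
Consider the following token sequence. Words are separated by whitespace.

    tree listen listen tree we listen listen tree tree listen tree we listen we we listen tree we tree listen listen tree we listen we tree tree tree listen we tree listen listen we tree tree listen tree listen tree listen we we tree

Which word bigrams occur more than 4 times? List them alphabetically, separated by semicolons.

Bigram counts meeting the condition (more than 4 times):
  listen tree: 7
  listen we: 5
  tree listen: 8
  we tree: 5

listen tree; listen we; tree listen; we tree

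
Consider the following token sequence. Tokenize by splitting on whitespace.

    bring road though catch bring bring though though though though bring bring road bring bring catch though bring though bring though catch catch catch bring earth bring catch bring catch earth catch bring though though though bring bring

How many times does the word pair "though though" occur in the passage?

5

Scanning the 37 overlapping bigram windows for "though though":
  position 7–8: though though
  position 8–9: though though
  position 9–10: though though
  position 34–35: though though
  position 35–36: though though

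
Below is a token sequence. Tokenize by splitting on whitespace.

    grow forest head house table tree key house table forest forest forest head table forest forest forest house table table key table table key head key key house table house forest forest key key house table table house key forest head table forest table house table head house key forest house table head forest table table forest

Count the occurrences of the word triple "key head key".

Scanning the 55 overlapping trigram windows for "key head key":
  position 24–26: key head key

1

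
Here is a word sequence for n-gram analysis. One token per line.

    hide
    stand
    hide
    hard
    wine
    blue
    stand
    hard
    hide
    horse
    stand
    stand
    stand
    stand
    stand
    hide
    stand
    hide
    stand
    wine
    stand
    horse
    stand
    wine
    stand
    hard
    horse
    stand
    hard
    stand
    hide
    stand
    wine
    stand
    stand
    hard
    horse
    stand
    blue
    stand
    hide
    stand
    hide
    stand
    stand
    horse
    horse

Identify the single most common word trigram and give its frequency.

"stand hide stand", 5 times

Trigram frequencies (highest first):
  stand hide stand: 5
  hide stand hide: 3
  stand stand stand: 3
  stand wine stand: 3
  hide stand wine: 2
  stand hard horse: 2
  … (26 more, each ≤ 2)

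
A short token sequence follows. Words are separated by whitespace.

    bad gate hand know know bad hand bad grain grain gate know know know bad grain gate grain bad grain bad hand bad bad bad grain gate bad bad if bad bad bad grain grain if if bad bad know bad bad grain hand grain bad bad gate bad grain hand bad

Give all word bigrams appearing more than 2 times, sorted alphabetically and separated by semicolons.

bad bad; bad grain; grain bad; grain gate; hand bad; know bad; know know

Bigram counts meeting the condition (more than 2 times):
  bad bad: 8
  bad grain: 7
  grain bad: 3
  grain gate: 3
  hand bad: 3
  know bad: 3
  know know: 3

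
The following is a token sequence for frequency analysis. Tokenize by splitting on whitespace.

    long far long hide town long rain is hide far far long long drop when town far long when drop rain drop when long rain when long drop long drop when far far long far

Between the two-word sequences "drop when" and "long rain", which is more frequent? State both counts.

"drop when": 3 occurrences
"long rain": 2 occurrences

"drop when" (3 vs 2)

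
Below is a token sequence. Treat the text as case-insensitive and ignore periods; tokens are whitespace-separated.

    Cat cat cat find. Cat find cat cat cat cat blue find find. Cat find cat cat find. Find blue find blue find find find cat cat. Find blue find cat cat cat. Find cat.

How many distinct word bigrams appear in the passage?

35 tokens → 34 bigram windows in total.
Repeated bigrams (each contributes count−1 duplicates):
  cat cat: 9
  find cat: 7
  cat find: 6
  blue find: 4
  find find: 4
  find blue: 3
27 duplicate windows → 34 − 27 = 7 distinct.

7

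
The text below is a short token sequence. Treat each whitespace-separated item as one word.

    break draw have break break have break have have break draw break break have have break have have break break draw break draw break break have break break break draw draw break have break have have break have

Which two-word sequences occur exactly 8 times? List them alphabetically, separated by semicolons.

Bigram counts meeting the condition (exactly 8 times):
  break have: 8
  have break: 8

break have; have break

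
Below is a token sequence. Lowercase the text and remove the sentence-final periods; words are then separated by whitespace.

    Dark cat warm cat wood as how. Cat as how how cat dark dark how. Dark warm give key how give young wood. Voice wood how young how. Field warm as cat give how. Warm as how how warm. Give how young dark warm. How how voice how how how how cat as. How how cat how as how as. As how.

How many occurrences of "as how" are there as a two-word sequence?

6

Scanning the 61 overlapping bigram windows for "as how":
  position 6–7: as how
  position 9–10: as how
  position 36–37: as how
  position 53–54: as how
  position 58–59: as how
  position 61–62: as how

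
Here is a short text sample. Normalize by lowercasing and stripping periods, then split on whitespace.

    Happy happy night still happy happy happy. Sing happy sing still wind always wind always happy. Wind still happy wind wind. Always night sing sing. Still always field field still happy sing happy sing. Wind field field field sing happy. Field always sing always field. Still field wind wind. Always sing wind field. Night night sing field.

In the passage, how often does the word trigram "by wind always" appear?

Scanning the 55 overlapping trigram windows for "by wind always":
  (none found)

0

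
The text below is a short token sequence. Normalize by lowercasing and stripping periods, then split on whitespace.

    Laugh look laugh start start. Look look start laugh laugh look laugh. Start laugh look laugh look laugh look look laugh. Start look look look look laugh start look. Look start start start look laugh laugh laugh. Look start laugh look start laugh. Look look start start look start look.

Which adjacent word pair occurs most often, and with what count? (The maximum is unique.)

"laugh look", 8 times

Bigram frequencies (highest first):
  laugh look: 8
  look laugh: 7
  look look: 7
  start look: 6
  look start: 6
  laugh start: 4
  … (3 more, each ≤ 4)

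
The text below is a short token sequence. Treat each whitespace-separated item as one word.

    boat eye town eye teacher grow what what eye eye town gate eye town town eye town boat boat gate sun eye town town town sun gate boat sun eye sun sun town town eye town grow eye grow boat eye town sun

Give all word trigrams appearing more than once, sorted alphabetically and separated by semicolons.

Trigram counts meeting the condition (more than once):
  boat eye town: 2
  eye town town: 2
  town eye town: 2
  town town eye: 2

boat eye town; eye town town; town eye town; town town eye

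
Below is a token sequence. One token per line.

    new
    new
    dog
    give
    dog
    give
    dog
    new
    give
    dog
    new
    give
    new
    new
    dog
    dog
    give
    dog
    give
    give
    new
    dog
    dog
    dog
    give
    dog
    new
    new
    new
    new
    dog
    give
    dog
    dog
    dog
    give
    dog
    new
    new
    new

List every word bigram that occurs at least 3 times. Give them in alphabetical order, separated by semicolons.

Bigram counts meeting the condition (at least 3 times):
  dog dog: 5
  dog give: 7
  dog new: 4
  give dog: 7
  new dog: 4
  new new: 7

dog dog; dog give; dog new; give dog; new dog; new new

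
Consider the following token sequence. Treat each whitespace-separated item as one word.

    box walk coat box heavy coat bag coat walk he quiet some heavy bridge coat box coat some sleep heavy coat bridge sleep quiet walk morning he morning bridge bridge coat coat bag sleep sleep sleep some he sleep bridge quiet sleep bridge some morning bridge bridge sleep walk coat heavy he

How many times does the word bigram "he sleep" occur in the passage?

Scanning the 51 overlapping bigram windows for "he sleep":
  position 38–39: he sleep

1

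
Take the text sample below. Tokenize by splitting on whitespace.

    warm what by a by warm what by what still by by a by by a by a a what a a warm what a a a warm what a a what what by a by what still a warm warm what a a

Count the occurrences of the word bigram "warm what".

Scanning the 43 overlapping bigram windows for "warm what":
  position 1–2: warm what
  position 6–7: warm what
  position 23–24: warm what
  position 28–29: warm what
  position 41–42: warm what

5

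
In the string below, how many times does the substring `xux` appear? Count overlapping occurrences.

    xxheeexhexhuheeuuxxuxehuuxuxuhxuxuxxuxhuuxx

5

Sliding a length-3 window over the 43 characters (41 positions):
  position 19–21: xux
  position 26–28: xux
  position 31–33: xux
  position 33–35: xux
  position 36–38: xux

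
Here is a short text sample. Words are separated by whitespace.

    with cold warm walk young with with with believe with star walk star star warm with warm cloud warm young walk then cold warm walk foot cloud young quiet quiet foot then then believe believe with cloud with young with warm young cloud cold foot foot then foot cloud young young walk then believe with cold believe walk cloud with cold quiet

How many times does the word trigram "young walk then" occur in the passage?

2

Scanning the 60 overlapping trigram windows for "young walk then":
  position 20–22: young walk then
  position 51–53: young walk then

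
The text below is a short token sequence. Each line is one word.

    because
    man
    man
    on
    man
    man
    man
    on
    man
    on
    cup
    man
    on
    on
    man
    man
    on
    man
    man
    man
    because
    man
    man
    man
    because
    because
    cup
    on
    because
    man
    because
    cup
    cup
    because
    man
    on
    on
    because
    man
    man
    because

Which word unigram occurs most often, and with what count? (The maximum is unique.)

Unigram frequencies (highest first):
  man: 19
  because: 9
  on: 9
  cup: 4

"man", 19 times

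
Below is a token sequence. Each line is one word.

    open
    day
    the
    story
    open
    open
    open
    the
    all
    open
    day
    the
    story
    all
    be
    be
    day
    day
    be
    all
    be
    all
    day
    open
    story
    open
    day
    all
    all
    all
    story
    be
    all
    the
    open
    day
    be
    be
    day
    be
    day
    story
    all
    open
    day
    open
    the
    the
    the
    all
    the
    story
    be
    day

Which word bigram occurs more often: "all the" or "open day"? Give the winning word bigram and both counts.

"all the": 2 occurrences
"open day": 5 occurrences

"open day" (5 vs 2)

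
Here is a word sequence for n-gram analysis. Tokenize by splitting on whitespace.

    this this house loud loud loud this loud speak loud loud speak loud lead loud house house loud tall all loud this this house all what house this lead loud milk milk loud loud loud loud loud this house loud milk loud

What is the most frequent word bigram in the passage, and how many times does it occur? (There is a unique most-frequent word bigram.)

Bigram frequencies (highest first):
  loud loud: 7
  this house: 3
  house loud: 3
  loud this: 3
  this this: 2
  loud speak: 2
  … (17 more, each ≤ 2)

"loud loud", 7 times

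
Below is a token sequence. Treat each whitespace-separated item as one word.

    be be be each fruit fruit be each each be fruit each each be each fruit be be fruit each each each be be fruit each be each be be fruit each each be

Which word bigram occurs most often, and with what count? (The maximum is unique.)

"each be", 6 times

Bigram frequencies (highest first):
  each be: 6
  be be: 5
  each each: 5
  be each: 4
  be fruit: 4
  fruit each: 4
  … (3 more, each ≤ 2)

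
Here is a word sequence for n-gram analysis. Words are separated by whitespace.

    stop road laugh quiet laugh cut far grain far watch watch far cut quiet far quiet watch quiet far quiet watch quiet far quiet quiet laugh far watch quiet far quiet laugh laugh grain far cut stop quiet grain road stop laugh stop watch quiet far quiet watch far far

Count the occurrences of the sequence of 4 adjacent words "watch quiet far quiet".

4

Scanning the 47 overlapping 4-gram windows for "watch quiet far quiet":
  position 17–20: watch quiet far quiet
  position 21–24: watch quiet far quiet
  position 28–31: watch quiet far quiet
  position 44–47: watch quiet far quiet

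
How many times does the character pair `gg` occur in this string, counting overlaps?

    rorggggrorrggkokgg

Sliding a length-2 window over the 18 characters (17 positions):
  position 4–5: gg
  position 5–6: gg
  position 6–7: gg
  position 12–13: gg
  position 17–18: gg

5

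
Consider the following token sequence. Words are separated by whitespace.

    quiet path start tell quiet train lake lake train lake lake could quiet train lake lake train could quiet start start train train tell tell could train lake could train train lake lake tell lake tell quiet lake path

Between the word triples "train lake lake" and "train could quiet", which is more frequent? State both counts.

"train lake lake": 4 occurrences
"train could quiet": 1 occurrence

"train lake lake" (4 vs 1)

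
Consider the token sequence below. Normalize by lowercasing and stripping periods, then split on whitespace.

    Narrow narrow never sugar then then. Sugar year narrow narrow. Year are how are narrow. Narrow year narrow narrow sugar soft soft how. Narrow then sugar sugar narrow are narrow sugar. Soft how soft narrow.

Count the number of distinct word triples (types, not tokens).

30

35 tokens → 33 trigram windows in total.
Repeated trigrams (each contributes count−1 duplicates):
  narrow narrow year: 2
  narrow sugar soft: 2
  year narrow narrow: 2
3 duplicate windows → 33 − 3 = 30 distinct.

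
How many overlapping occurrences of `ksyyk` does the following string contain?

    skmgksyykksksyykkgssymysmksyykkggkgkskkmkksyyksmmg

Sliding a length-5 window over the 50 characters (46 positions):
  position 5–9: ksyyk
  position 12–16: ksyyk
  position 26–30: ksyyk
  position 42–46: ksyyk

4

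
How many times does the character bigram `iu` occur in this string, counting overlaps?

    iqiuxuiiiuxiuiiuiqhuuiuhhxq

5

Sliding a length-2 window over the 27 characters (26 positions):
  position 3–4: iu
  position 9–10: iu
  position 12–13: iu
  position 15–16: iu
  position 22–23: iu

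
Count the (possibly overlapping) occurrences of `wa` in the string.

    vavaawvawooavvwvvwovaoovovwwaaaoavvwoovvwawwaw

Sliding a length-2 window over the 46 characters (45 positions):
  position 28–29: wa
  position 41–42: wa
  position 44–45: wa

3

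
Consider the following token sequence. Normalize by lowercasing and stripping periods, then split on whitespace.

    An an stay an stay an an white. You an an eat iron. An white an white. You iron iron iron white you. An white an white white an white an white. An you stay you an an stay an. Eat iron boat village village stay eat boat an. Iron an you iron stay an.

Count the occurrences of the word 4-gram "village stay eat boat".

1

Scanning the 52 overlapping 4-gram windows for "village stay eat boat":
  position 45–48: village stay eat boat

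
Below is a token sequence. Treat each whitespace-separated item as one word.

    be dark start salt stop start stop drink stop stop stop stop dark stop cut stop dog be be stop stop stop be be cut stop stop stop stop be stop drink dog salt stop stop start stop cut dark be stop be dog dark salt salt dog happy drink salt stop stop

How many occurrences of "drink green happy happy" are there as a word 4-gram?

Scanning the 50 overlapping 4-gram windows for "drink green happy happy":
  (none found)

0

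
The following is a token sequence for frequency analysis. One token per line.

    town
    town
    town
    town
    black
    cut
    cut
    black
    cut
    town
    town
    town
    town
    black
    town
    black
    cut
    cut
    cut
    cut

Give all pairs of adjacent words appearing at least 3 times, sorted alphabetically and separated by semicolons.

black cut; cut cut; town black; town town

Bigram counts meeting the condition (at least 3 times):
  black cut: 3
  cut cut: 4
  town black: 3
  town town: 6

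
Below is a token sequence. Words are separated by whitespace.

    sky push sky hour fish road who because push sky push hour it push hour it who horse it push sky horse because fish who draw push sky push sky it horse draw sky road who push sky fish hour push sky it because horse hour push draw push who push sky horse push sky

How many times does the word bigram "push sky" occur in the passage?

9

Scanning the 54 overlapping bigram windows for "push sky":
  position 2–3: push sky
  position 9–10: push sky
  position 20–21: push sky
  position 27–28: push sky
  position 29–30: push sky
  position 37–38: push sky
  position 41–42: push sky
  position 51–52: push sky
  position 54–55: push sky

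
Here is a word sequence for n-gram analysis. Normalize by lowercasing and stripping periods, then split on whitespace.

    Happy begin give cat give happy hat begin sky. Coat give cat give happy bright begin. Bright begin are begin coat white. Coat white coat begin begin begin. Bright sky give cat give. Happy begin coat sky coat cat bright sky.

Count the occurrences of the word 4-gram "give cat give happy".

Scanning the 38 overlapping 4-gram windows for "give cat give happy":
  position 3–6: give cat give happy
  position 11–14: give cat give happy
  position 31–34: give cat give happy

3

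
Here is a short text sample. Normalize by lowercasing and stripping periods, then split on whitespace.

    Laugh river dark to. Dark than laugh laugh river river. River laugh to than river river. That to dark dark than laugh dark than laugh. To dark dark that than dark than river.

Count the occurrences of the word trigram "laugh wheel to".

0

Scanning the 31 overlapping trigram windows for "laugh wheel to":
  (none found)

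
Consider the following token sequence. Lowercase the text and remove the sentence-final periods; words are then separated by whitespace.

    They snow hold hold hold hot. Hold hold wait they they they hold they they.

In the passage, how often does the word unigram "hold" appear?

Scanning the 15 tokens for "hold":
  position 3: hold
  position 4: hold
  position 5: hold
  position 7: hold
  position 8: hold
  position 13: hold

6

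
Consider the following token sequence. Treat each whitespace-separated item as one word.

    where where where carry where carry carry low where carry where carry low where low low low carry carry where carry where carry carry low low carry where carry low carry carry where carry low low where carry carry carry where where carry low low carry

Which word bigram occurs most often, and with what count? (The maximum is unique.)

"where carry", 10 times

Bigram frequencies (highest first):
  where carry: 10
  carry where: 7
  carry carry: 6
  carry low: 6
  low low: 5
  low carry: 4
  … (3 more, each ≤ 3)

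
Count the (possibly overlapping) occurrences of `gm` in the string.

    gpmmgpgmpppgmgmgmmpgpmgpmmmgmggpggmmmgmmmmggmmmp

8

Sliding a length-2 window over the 48 characters (47 positions):
  position 7–8: gm
  position 12–13: gm
  position 14–15: gm
  position 16–17: gm
  position 28–29: gm
  position 34–35: gm
  position 38–39: gm
  position 44–45: gm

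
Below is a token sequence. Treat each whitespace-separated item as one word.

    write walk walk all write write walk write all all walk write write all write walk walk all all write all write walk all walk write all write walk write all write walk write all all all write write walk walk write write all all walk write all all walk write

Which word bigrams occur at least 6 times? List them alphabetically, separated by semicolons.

all all; all write; walk write; write all; write walk

Bigram counts meeting the condition (at least 6 times):
  all all: 6
  all write: 7
  walk write: 8
  write all: 8
  write walk: 7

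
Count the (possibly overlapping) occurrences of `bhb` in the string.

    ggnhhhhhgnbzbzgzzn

Sliding a length-3 window over the 18 characters (16 positions):
  (no match at any position)

0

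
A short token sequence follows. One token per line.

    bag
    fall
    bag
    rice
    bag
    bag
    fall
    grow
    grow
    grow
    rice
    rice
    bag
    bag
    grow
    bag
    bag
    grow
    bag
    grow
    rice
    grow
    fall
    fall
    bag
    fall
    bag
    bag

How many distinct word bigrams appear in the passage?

28 tokens → 27 bigram windows in total.
Repeated bigrams (each contributes count−1 duplicates):
  bag bag: 4
  bag fall: 3
  bag grow: 3
  fall bag: 3
  grow bag: 2
  grow grow: 2
  grow rice: 2
  rice bag: 2
13 duplicate windows → 27 − 13 = 14 distinct.

14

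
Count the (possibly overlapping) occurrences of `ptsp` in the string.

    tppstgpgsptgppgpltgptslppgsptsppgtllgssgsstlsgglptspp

Sliding a length-4 window over the 53 characters (50 positions):
  position 28–31: ptsp
  position 49–52: ptsp

2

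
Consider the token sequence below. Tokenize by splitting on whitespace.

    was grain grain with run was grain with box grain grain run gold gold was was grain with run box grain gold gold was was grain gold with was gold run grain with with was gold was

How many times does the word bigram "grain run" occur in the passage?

Scanning the 36 overlapping bigram windows for "grain run":
  position 11–12: grain run

1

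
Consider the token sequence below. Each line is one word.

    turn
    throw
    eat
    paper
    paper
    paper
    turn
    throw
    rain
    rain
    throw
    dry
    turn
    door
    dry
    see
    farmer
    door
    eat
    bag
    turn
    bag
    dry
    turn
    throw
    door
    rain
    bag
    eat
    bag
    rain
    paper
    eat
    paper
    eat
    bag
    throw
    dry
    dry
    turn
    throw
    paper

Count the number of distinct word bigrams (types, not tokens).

30

42 tokens → 41 bigram windows in total.
Repeated bigrams (each contributes count−1 duplicates):
  turn throw: 4
  dry turn: 3
  eat bag: 3
  eat paper: 2
  paper eat: 2
  paper paper: 2
  throw dry: 2
11 duplicate windows → 41 − 11 = 30 distinct.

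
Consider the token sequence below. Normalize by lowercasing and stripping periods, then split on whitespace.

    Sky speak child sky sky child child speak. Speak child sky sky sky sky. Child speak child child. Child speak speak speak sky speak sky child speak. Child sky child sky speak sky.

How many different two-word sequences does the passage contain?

33 tokens → 32 bigram windows in total.
Repeated bigrams (each contributes count−1 duplicates):
  child sky: 4
  child speak: 4
  sky child: 4
  sky sky: 4
  speak child: 4
  child child: 3
  sky speak: 3
  speak sky: 3
  … (1 more repeated)
23 duplicate windows → 32 − 23 = 9 distinct.

9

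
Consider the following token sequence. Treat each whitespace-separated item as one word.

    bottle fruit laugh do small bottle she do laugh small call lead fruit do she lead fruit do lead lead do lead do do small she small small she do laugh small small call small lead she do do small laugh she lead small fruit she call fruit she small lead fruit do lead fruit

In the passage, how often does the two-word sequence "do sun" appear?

0

Scanning the 54 overlapping bigram windows for "do sun":
  (none found)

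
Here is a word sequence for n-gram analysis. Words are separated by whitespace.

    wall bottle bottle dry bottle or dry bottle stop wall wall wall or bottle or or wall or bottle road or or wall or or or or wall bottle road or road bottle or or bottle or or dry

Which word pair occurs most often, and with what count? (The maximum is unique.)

"or or", 7 times

Bigram frequencies (highest first):
  or or: 7
  bottle or: 4
  wall or: 3
  or bottle: 3
  or wall: 3
  wall bottle: 2
  … (11 more, each ≤ 2)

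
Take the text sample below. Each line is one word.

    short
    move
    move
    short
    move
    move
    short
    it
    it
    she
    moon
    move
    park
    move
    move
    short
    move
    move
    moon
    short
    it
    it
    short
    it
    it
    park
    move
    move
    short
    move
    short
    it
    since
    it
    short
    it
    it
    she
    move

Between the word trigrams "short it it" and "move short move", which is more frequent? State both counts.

"short it it" (4 vs 3)

"short it it": 4 occurrences
"move short move": 3 occurrences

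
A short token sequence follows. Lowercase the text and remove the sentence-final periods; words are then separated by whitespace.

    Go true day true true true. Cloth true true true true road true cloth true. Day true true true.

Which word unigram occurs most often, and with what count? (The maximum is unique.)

Unigram frequencies (highest first):
  true: 13
  day: 2
  cloth: 2
  go: 1
  road: 1

"true", 13 times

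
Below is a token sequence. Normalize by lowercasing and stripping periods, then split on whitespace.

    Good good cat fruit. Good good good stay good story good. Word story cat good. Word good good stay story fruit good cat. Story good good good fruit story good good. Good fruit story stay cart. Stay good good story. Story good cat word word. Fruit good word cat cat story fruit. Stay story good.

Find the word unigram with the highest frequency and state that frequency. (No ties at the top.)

Unigram frequencies (highest first):
  good: 22
  story: 10
  cat: 6
  fruit: 6
  stay: 5
  word: 5
  … (1 more, each ≤ 1)

"good", 22 times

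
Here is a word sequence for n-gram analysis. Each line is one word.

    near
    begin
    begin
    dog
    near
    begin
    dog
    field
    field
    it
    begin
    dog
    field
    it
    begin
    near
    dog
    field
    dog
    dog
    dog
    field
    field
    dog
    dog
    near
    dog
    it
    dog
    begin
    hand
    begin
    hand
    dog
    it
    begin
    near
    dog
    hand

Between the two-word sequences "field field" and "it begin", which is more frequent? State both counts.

"it begin" (3 vs 2)

"field field": 2 occurrences
"it begin": 3 occurrences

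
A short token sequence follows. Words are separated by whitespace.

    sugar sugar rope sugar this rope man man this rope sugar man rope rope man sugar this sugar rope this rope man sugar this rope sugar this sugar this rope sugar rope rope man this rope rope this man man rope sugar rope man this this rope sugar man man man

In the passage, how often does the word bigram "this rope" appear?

Scanning the 50 overlapping bigram windows for "this rope":
  position 5–6: this rope
  position 9–10: this rope
  position 20–21: this rope
  position 24–25: this rope
  position 29–30: this rope
  position 35–36: this rope
  position 46–47: this rope

7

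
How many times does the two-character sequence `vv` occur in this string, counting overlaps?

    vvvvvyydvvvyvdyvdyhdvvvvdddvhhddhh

9

Sliding a length-2 window over the 34 characters (33 positions):
  position 1–2: vv
  position 2–3: vv
  position 3–4: vv
  position 4–5: vv
  position 9–10: vv
  position 10–11: vv
  position 21–22: vv
  position 22–23: vv
  position 23–24: vv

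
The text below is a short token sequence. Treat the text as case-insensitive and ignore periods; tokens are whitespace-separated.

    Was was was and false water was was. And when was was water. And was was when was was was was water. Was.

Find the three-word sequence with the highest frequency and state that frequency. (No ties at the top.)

"was was was", 3 times

Trigram frequencies (highest first):
  was was was: 3
  was was and: 2
  when was was: 2
  was was water: 2
  was and false: 1
  and false water: 1
  … (10 more, each ≤ 1)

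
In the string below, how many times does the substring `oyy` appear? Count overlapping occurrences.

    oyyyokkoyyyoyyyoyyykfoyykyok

5

Sliding a length-3 window over the 28 characters (26 positions):
  position 1–3: oyy
  position 8–10: oyy
  position 12–14: oyy
  position 16–18: oyy
  position 22–24: oyy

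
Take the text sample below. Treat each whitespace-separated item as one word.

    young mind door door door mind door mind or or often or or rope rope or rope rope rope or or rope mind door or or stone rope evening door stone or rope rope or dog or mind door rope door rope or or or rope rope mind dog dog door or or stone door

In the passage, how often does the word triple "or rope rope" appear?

Scanning the 53 overlapping trigram windows for "or rope rope":
  position 13–15: or rope rope
  position 16–18: or rope rope
  position 32–34: or rope rope
  position 45–47: or rope rope

4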